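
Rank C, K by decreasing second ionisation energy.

K > C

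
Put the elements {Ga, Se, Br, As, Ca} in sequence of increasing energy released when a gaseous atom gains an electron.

Atoms with high Z_eff and room in the valence shell (especially the halogens) have the most exothermic electron affinities.
All lie in period 4, so electron affinity increases left to right.
So from lowest to highest: Ca < Ga < As < Se < Br.

Ca < Ga < As < Se < Br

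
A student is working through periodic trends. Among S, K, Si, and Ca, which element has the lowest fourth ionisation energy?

IE_4 is the cost of taking one more electron from the +3 cation: S³⁺ still has 3 valence electrons; K³⁺ is already 2 electrons into the core; Si³⁺ still has 1 valence electron; Ca³⁺ is already 1 electron into the core.
Breaking into a closed-shell core is much more expensive than removing a leftover valence electron — K and Ca have the largest IE_4 here.
Valence configurations: S³⁺ [Ne]3s²3p¹, Si³⁺ [Ne]3s¹.
Approximate IE_4 values (kJ/mol): S 4556, K 5877, Si 4356, Ca 6491.
Hence IE_4: Si < S < K < Ca.

Si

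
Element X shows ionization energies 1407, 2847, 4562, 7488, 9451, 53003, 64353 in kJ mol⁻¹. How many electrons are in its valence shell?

5

Look for the largest jump between consecutive ionization energies: IE6/IE5 ≈ 5.6, far larger than any earlier ratio.
That jump marks the point where a core electron is being removed. So the atom has 5 valence electrons.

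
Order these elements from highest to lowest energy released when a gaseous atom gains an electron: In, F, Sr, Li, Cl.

Li is in period 2, group 1; F is in period 2, group 17; Cl is in period 3, group 17; Sr is in period 5, group 2; In is in period 5, group 13.
Electron affinity generally becomes more exothermic across a period toward the halogens and less exothermic down a group.
Here both period and group differ, so the two effects have to be weighed against each other.
In > Sr: In lies to the right of Sr in period 5, so the across-period effect alone puts In higher.
Li > In: the two effects oppose for this pair; the down-group effect wins (60 vs 29 kJ/mol).
F > Li: F lies to the right of Li in period 2, so the across-period effect alone puts F higher.
Cl > F: this pair runs against the simple trend — see the exception note.
Note the exception: Cl has a higher electron affinity than F, contrary to the simple trend — F's small 2p subshell makes the incoming electron feel strong e⁻–e⁻ repulsion, so Cl actually releases more energy on gaining an electron.
Approximate values (kJ/mol): Li 60, F 328, Cl 349, Sr 5, In 29.
So from highest to lowest: Cl > F > Li > In > Sr.

Cl > F > Li > In > Sr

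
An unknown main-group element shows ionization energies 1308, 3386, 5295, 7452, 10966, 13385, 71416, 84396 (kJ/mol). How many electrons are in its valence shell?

6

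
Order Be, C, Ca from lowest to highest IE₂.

Ca < Be < C

The second ionization energy removes an electron from the +1 ion. For each element: Be⁺ still has 1 valence electron; C⁺ still has 3 valence electrons; Ca⁺ still has 1 valence electron.
All are still removing valence electrons, so compare the +1 ions as you would atoms: IE_2 generally rises across a period (higher Z_eff) and falls down a group (larger shell), subject to the usual subshell exceptions.
Valence configurations: Be⁺ [He]2s¹, C⁺ [He]2s²2p¹, Ca⁺ [Ar]4s¹.
The numbers (kJ/mol): Be 1757, C 2353, Ca 1145.
Putting it together, IE_2: Ca < Be < C.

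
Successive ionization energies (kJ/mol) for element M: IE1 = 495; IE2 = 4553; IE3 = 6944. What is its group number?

Look for the largest jump between consecutive ionization energies: IE2/IE1 ≈ 9.2, far larger than any earlier ratio.
That jump marks the point where a core electron is being removed. So the atom has 1 valence electron.
A main-group element with 1 valence electron is in group 1.

Group 1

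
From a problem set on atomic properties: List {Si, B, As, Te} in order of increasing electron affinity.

B is in period 2, group 13; Si is in period 3, group 14; As is in period 4, group 15; Te is in period 5, group 16.
EA tends to increase across a period and decrease down a group, though the pattern is less regular than for IE or radius.
A diagonal step moves right (one effect) and down (the opposite effect) at once.
As > B: the two effects oppose for this pair; the across-period effect wins (78 vs 27 kJ/mol).
Si > As: period and group pull opposite ways; the down-group shift dominates (134 vs 78 kJ/mol).
Te > Si: the two effects oppose for this pair; the across-period effect wins (190 vs 134 kJ/mol).
Tabulated electron affinity (kJ/mol): B 27, Si 134, As 78, Te 190.
So from lowest to highest: B < As < Si < Te.

B < As < Si < Te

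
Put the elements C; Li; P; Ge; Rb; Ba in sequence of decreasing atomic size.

Rb > Ba > Li > Ge > P > C

Li is in period 2, group 1; C is in period 2, group 14; P is in period 3, group 15; Ge is in period 4, group 14; Rb is in period 5, group 1; Ba is in period 6, group 2.
Moving right in a period, electrons are added to the same shell under a stronger nuclear pull, so atoms get smaller; moving down, a new shell is opened and atoms get larger.
Here both period and group differ, so the two effects have to be weighed against each other.
P > C: the two effects oppose for this pair; the down-group effect wins (111 vs 75 pm).
Ge > P: relative to P, both the across-period and down-group shifts push Ge's atomic radius up.
Li > Ge: the two effects oppose for this pair; the across-period effect wins (133 vs 121 pm).
Ba > Li: period and group pull opposite ways; the down-group shift dominates (196 vs 133 pm).
Rb > Ba: the two effects oppose for this pair; the across-period effect wins (210 vs 196 pm).
Tabulated atomic radius (pm): Li 133, C 75, P 111, Ge 121, Rb 210, Ba 196.
So from largest to smallest: Rb > Ba > Li > Ge > P > C.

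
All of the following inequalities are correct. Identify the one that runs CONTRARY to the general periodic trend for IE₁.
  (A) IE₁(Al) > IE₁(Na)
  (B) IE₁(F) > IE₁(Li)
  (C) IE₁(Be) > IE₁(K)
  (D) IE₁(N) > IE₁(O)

The general trend: IE₁ increases across a period and decreases down a group.
(A) Al (period 3, group 13) vs Na (period 3, group 1): the stated order agrees with the simple trend.
(B) F (period 2, group 17) vs Li (period 2, group 1): the stated order agrees with the simple trend.
(C) Be (period 2, group 2) vs K (period 4, group 1): the stated order agrees with the simple trend.
(D) N (period 2, group 15) vs O (period 2, group 16): the stated order contradicts the simple trend.
The exception is (D): pairing an electron in O's 2p⁴ costs repulsion energy, so O ionizes more easily than half-filled N (2p³).

(D)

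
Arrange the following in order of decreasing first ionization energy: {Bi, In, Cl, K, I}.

Cl is in period 3, group 17; K is in period 4, group 1; In is in period 5, group 13; I is in period 5, group 17; Bi is in period 6, group 15.
Across a period the outer electron is held more tightly (higher IE₁); down a group it sits in a higher shell, more shielded, and comes off more easily.
Neither a single period nor a single group — weigh both effects.
In > K: period and group pull opposite ways; the across-period shift dominates (558 vs 419 kJ/mol).
Bi > In: the two effects oppose for this pair; the across-period effect wins (703 vs 558 kJ/mol).
I > Bi: both effects reinforce here, so I is clearly the higher of the two.
Cl > I: Cl sits above I in group 17, so the down-group effect alone puts Cl higher.
Approximate values (kJ/mol): Cl 1251, K 419, In 558, I 1008, Bi 703.
So from highest to lowest: Cl > I > Bi > In > K.

Cl, I, Bi, In, K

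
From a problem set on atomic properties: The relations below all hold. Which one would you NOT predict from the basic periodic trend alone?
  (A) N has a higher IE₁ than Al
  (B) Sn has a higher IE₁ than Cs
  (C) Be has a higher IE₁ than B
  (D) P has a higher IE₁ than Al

The general trend: IE₁ increases across a period and decreases down a group.
(A) N (period 2, group 15) vs Al (period 3, group 13): the stated order agrees with the simple trend.
(B) Sn (period 5, group 14) vs Cs (period 6, group 1): the stated order agrees with the simple trend.
(C) Be (period 2, group 2) vs B (period 2, group 13): the stated order contradicts the simple trend.
(D) P (period 3, group 15) vs Al (period 3, group 13): the stated order agrees with the simple trend.
The exception is (C): removing B's lone 2p electron is easier than breaking Be's filled 2s².

(C)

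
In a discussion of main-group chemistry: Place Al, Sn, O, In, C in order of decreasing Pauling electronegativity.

O, C, Sn, In, Al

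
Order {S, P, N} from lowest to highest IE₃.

P, S, N

Consider each +2 ion: S²⁺ still has 4 valence electrons; P²⁺ still has 3 valence electrons; N²⁺ still has 3 valence electrons.
All are still removing valence electrons, so compare the +2 ions as you would atoms: IE_3 generally rises across a period (higher Z_eff) and falls down a group (larger shell), subject to the usual subshell exceptions.
Valence configurations: S²⁺ [Ne]3s²3p², P²⁺ [Ne]3s²3p¹, N²⁺ [He]2s²2p¹.
The numbers (kJ/mol): S 3357, P 2914, N 4578.
Overall IE_3 order: P < S < N.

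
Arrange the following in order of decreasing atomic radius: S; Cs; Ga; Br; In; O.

Cs, In, Ga, Br, S, O

Across a period the added protons contract the valence shell; down a group each new principal shell makes the atom larger.
Neither a single period nor a single group — weigh both effects.
S > O: they share group 16; the group trend gives S the larger value.
Br > S: period and group pull opposite ways; the down-group shift dominates (114 vs 103 pm).
Ga > Br: Ga lies to the left of Br in period 4, so the across-period effect alone puts Ga larger.
In > Ga: In sits below Ga in group 13, so the down-group effect alone puts In larger.
Cs > In: relative to In, both the across-period and down-group shifts push Cs's atomic radius up.
Approximate values (pm): O 63, S 103, Ga 124, Br 114, In 142, Cs 232.
So from largest to smallest: Cs > In > Ga > Br > S > O.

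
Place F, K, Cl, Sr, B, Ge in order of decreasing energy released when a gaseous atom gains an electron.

B is in period 2, group 13; F is in period 2, group 17; Cl is in period 3, group 17; K is in period 4, group 1; Ge is in period 4, group 14; Sr is in period 5, group 2.
Adding an electron releases more energy for atoms nearer the top right (short of the noble gases).
These span different periods and groups, so the two trends combine.
B > Sr: both effects reinforce here, so B is clearly the higher of the two.
K > B: this pair runs against the simple trend — see the exception note.
Ge > K: Ge lies to the right of K in period 4, so the across-period effect alone puts Ge higher.
F > Ge: relative to Ge, both the across-period and down-group shifts push F's electron affinity up.
Cl > F: this pair runs against the simple trend — see the exception note.
Note the exception: K has a higher electron affinity than B, contrary to the simple trend — B's ns²np¹ configuration gives only a small electron affinity — the sparsely filled np subshell binds an added electron weakly.
Note the exception: Cl has a higher electron affinity than F, contrary to the simple trend — F's small 2p subshell makes the incoming electron feel strong e⁻–e⁻ repulsion, so Cl actually releases more energy on gaining an electron.
Approximate values (kJ/mol): B 27, F 328, Cl 349, K 48, Ge 119, Sr 5.
So from highest to lowest: Cl > F > Ge > K > B > Sr.

Cl > F > Ge > K > B > Sr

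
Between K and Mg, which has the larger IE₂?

K

The second ionization energy removes an electron from the +1 ion. For each element: K⁺ is the bare [Ar] core; Mg⁺ still has 1 valence electron.
Breaking into a closed-shell core is much more expensive than removing a leftover valence electron — K has the largest IE_2 here.
The numbers (kJ/mol): K 3052, Mg 1451.
Putting it together, IE_2: Mg < K.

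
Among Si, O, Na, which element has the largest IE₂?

Na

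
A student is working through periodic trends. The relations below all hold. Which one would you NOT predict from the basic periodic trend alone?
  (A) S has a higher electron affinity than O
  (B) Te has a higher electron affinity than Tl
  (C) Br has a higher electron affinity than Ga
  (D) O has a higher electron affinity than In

(A)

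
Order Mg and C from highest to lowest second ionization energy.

After 1 electron has been removed, what remains? Mg⁺ still has 1 valence electron; C⁺ still has 3 valence electrons.
All are still removing valence electrons, so compare the +1 ions as you would atoms: IE_2 generally rises across a period (higher Z_eff) and falls down a group (larger shell), subject to the usual subshell exceptions.
Valence configurations: Mg⁺ [Ne]3s¹, C⁺ [He]2s²2p¹.
The numbers (kJ/mol): Mg 1451, C 2353.
So the second ionization energies run Mg < C.

C, Mg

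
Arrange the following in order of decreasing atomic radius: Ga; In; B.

Moving right in a period, electrons are added to the same shell under a stronger nuclear pull, so atoms get smaller; moving down, a new shell is opened and atoms get larger.
All are in group 13, so atomic radius increases down the group.
So from largest to smallest: In > Ga > B.

In > Ga > B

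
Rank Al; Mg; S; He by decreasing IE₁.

He > S > Mg > Al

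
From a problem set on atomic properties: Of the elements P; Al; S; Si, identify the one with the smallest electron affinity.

Al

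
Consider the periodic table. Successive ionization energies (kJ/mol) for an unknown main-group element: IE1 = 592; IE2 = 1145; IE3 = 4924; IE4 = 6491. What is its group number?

Look for the largest jump between consecutive ionization energies: IE3/IE2 ≈ 4.3, far larger than any earlier ratio.
That jump marks the point where a core electron is being removed. So the atom has 2 valence electrons.
A main-group element with 2 valence electrons is in group 2.

Group 2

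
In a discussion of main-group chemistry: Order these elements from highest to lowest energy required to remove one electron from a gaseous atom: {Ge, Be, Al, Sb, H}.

Across a period the outer electron is held more tightly (higher IE₁); down a group it sits in a higher shell, more shielded, and comes off more easily.
These sit on a diagonal, where the across-period and down-group effects partly cancel.
Ge > Al: period and group pull opposite ways; the across-period shift dominates (762 vs 578 kJ/mol).
Sb > Ge: period and group pull opposite ways; the across-period shift dominates (831 vs 762 kJ/mol).
Be > Sb: the two effects oppose for this pair; the down-group effect wins (900 vs 831 kJ/mol).
H > Be: period and group pull opposite ways; the down-group shift dominates (1312 vs 900 kJ/mol).
Approximate values (kJ/mol): H 1312, Be 900, Al 578, Ge 762, Sb 831.
So from highest to lowest: H > Be > Sb > Ge > Al.

H, Be, Sb, Ge, Al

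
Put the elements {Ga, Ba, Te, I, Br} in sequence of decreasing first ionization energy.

Br > I > Te > Ga > Ba

Ga is in period 4, group 13; Br is in period 4, group 17; Te is in period 5, group 16; I is in period 5, group 17; Ba is in period 6, group 2.
First ionization energy rises across a period (greater Z_eff holds electrons more tightly) and falls down a group (valence electrons are farther from the nucleus).
Neither a single period nor a single group — weigh both effects.
Ga > Ba: both effects reinforce here, so Ga is clearly the higher of the two.
Te > Ga: the two effects oppose for this pair; the across-period effect wins (869 vs 579 kJ/mol).
I > Te: I lies to the right of Te in period 5, so the across-period effect alone puts I higher.
Br > I: Br sits above I in group 17, so the down-group effect alone puts Br higher.
Tabulated first ionization energy (kJ/mol): Ga 579, Br 1140, Te 869, I 1008, Ba 503.
So from highest to lowest: Br > I > Te > Ga > Ba.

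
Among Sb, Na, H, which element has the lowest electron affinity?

H is in period 1, group 1; Na is in period 3, group 1; Sb is in period 5, group 15.
EA tends to increase across a period and decrease down a group, though the pattern is less regular than for IE or radius.
These span different periods and groups, so the two trends combine.
H > Na: they share group 1; the group trend gives H the larger value.
Sb > H: period and group pull opposite ways; the across-period shift dominates (103 vs 73 kJ/mol).
Approximate values (kJ/mol): H 73, Na 53, Sb 103.
The lowest electron affinity among these belongs to Na.

Na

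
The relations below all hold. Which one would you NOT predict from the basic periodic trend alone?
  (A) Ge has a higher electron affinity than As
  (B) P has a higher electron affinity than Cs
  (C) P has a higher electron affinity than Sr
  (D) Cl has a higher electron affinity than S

(A)

The general trend: electron affinity increases across a period and decreases down a group.
(A) Ge (period 4, group 14) vs As (period 4, group 15): the stated order contradicts the simple trend.
(B) P (period 3, group 15) vs Cs (period 6, group 1): the stated order agrees with the simple trend.
(C) P (period 3, group 15) vs Sr (period 5, group 2): the stated order agrees with the simple trend.
(D) Cl (period 3, group 17) vs S (period 3, group 16): the stated order agrees with the simple trend.
The exception is (A): adding an electron to As's half-filled 4p³ is unfavourable, so Ge (4p²) has the more exothermic EA.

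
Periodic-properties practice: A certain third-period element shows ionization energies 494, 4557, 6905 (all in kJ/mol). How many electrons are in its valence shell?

1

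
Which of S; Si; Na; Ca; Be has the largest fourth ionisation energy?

Be

IE_4 is the cost of taking one more electron from the +3 cation: S³⁺ still has 3 valence electrons; Si³⁺ still has 1 valence electron; Na³⁺ is already 2 electrons into the core; Ca³⁺ is already 1 electron into the core; Be³⁺ is already 1 electron into the core.
Pulling an electron out of a noble-gas core costs far more than removing a remaining valence electron, so Ca, Na and Be sit at the high end of IE_4.
Valence configurations: S³⁺ [Ne]3s²3p¹, Si³⁺ [Ne]3s¹.
Approximate IE_4 values (kJ/mol): S 4556, Si 4356, Na 9543, Ca 6491, Be 21007.
Putting it together, IE_4: Si < S < Ca < Na < Be.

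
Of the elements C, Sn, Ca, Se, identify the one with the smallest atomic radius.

C

C is in period 2, group 14; Ca is in period 4, group 2; Se is in period 4, group 16; Sn is in period 5, group 14.
Across a period the added protons contract the valence shell; down a group each new principal shell makes the atom larger.
Here both period and group differ, so the two effects have to be weighed against each other.
Se > C: period and group pull opposite ways; the down-group shift dominates (116 vs 75 pm).
Sn > Se: both effects reinforce here, so Sn is clearly the larger of the two.
Ca > Sn: the two effects oppose for this pair; the across-period effect wins (171 vs 140 pm).
Tabulated atomic radius (pm): C 75, Ca 171, Se 116, Sn 140.
The smallest atomic radius among these belongs to C.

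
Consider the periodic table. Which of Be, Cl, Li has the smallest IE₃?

Cl

The third ionization energy removes an electron from the +2 ion. For each element: Be²⁺ is the bare [He] core; Cl²⁺ still has 5 valence electrons; Li²⁺ is already 1 electron into the core.
Pulling an electron out of a noble-gas core costs far more than removing a remaining valence electron, so Li and Be sit at the high end of IE_3.
The numbers (kJ/mol): Be 14849, Cl 3822, Li 11815.
Overall IE_3 order: Cl < Li < Be.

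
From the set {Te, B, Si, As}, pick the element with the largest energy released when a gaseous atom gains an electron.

Te

B is in period 2, group 13; Si is in period 3, group 14; As is in period 4, group 15; Te is in period 5, group 16.
Electron affinity generally becomes more exothermic across a period toward the halogens and less exothermic down a group.
These sit on a diagonal, where the across-period and down-group effects partly cancel.
As > B: the two effects oppose for this pair; the across-period effect wins (78 vs 27 kJ/mol).
Si > As: the two effects oppose for this pair; the down-group effect wins (134 vs 78 kJ/mol).
Te > Si: period and group pull opposite ways; the across-period shift dominates (190 vs 134 kJ/mol).
For reference (kJ/mol): B 27, Si 134, As 78, Te 190.
The largest energy released when a gaseous atom gains an electron among these belongs to Te.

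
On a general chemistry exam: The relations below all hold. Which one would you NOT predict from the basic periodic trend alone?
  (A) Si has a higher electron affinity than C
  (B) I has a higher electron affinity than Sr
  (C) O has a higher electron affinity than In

The general trend: electron affinity increases across a period and decreases down a group.
(A) Si (period 3, group 14) vs C (period 2, group 14): the stated order contradicts the simple trend.
(B) I (period 5, group 17) vs Sr (period 5, group 2): the stated order agrees with the simple trend.
(C) O (period 2, group 16) vs In (period 5, group 13): the stated order agrees with the simple trend.
The exception is (A): Si's larger, more diffuse 3p orbitals accept an added electron slightly more readily than C's compact 2p.

(A)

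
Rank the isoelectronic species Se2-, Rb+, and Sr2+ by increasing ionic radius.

All of these have 36 electrons, so size is governed by nuclear charge alone: the more protons, the stronger the pull on the same electron cloud, and the smaller the ion.
Nuclear charges: Sr2+ (Z=38), Rb+ (Z=37), Se2- (Z=34).
Smallest to largest: Sr2+ < Rb+ < Se2-.

Sr2+ < Rb+ < Se2-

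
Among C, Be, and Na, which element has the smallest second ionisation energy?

The second ionization energy removes an electron from the +1 ion. For each element: C⁺ still has 3 valence electrons; Be⁺ still has 1 valence electron; Na⁺ is the bare [Ne] core.
Pulling an electron out of a noble-gas core costs far more than removing a remaining valence electron, so Na sits at the high end of IE_2.
Valence configurations: C⁺ [He]2s²2p¹, Be⁺ [He]2s¹.
Approximate IE_2 values (kJ/mol): C 2353, Be 1757, Na 4562.
Overall IE_2 order: Be < C < Na.

Be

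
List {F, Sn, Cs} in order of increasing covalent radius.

F < Sn < Cs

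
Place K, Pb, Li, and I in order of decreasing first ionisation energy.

Li is in period 2, group 1; K is in period 4, group 1; I is in period 5, group 17; Pb is in period 6, group 14.
Removing the outermost electron gets harder across a period and easier down a group.
Neither a single period nor a single group — weigh both effects.
Li > K: Li sits above K in group 1, so the down-group effect alone puts Li higher.
Pb > Li: the two effects oppose for this pair; the across-period effect wins (716 vs 520 kJ/mol).
I > Pb: both effects reinforce here, so I is clearly the higher of the two.
Approximate values (kJ/mol): Li 520, K 419, I 1008, Pb 716.
So from highest to lowest: I > Pb > Li > K.

I > Pb > Li > K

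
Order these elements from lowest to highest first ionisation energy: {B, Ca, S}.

Ca, B, S

Removing the outermost electron gets harder across a period and easier down a group.
These span different periods and groups, so the two trends combine.
B > Ca: both effects reinforce here, so B is clearly the higher of the two.
S > B: period and group pull opposite ways; the across-period shift dominates (1000 vs 801 kJ/mol).
For reference (kJ/mol): B 801, S 1000, Ca 590.
So from lowest to highest: Ca < B < S.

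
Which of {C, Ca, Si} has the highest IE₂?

After 1 electron has been removed, what remains? C⁺ still has 3 valence electrons; Ca⁺ still has 1 valence electron; Si⁺ still has 3 valence electrons.
All are still removing valence electrons, so compare the +1 ions as you would atoms: IE_2 generally rises across a period (higher Z_eff) and falls down a group (larger shell), subject to the usual subshell exceptions.
Valence configurations: C⁺ [He]2s²2p¹, Ca⁺ [Ar]4s¹, Si⁺ [Ne]3s²3p¹.
Approximate IE_2 values (kJ/mol): C 2353, Ca 1145, Si 1577.
Overall IE_2 order: Ca < Si < C.

C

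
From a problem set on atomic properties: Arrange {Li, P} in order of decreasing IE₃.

Li, P

After 2 electrons have been removed, what remains? Li²⁺ is already 1 electron into the core; P²⁺ still has 3 valence electrons.
Core electrons are held far more tightly than valence electrons, so Li tops the IE_3 order.
Approximate IE_3 values (kJ/mol): Li 11815, P 2914.
Overall IE_3 order: P < Li.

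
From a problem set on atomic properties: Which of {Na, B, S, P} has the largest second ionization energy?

Na

Consider each +1 ion: Na⁺ is the bare [Ne] core; B⁺ still has 2 valence electrons; S⁺ still has 5 valence electrons; P⁺ still has 4 valence electrons.
Pulling an electron out of a noble-gas core costs far more than removing a remaining valence electron, so Na sits at the high end of IE_2.
Valence configurations: B⁺ [He]2s², S⁺ [Ne]3s²3p³, P⁺ [Ne]3s²3p².
Approximate IE_2 values (kJ/mol): Na 4562, B 2427, S 2252, P 1907.
Hence IE_2: P < S < B < Na.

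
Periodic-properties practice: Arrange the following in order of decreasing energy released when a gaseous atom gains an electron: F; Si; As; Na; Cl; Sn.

Adding an electron releases more energy for atoms nearer the top right (short of the noble gases).
Neither a single period nor a single group — weigh both effects.
As > Na: the two effects oppose for this pair; the across-period effect wins (78 vs 53 kJ/mol).
Sn > As: this pair runs against the simple trend — see the exception note.
Si > Sn: they share group 14; the group trend gives Si the larger value.
F > Si: both effects reinforce here, so F is clearly the higher of the two.
Cl > F: this pair runs against the simple trend — see the exception note.
Note the exception: Sn has a higher electron affinity than As, contrary to the simple trend — adding an electron to As's half-filled np³ subshell costs electron-pairing energy.
Note the exception: Cl has a higher electron affinity than F, contrary to the simple trend — F's small 2p subshell makes the incoming electron feel strong e⁻–e⁻ repulsion, so Cl actually releases more energy on gaining an electron.
Approximate values (kJ/mol): F 328, Na 53, Si 134, Cl 349, As 78, Sn 107.
So from highest to lowest: Cl > F > Si > Sn > As > Na.

Cl > F > Si > Sn > As > Na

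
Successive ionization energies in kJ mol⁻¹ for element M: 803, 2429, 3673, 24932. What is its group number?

Look for the largest jump between consecutive ionization energies: IE4/IE3 ≈ 6.8, far larger than any earlier ratio.
That jump marks the point where a core electron is being removed. So the atom has 3 valence electrons.
A main-group element with 3 valence electrons is in group 13.

Group 13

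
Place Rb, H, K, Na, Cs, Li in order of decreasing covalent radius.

Cs > Rb > K > Na > Li > H

Radius decreases left→right (rising Z_eff, same n) and increases top→bottom (higher n).
All are in group 1, so atomic radius increases down the group.
So from largest to smallest: Cs > Rb > K > Na > Li > H.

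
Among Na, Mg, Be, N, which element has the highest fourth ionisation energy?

Be

Consider each +3 ion: Na³⁺ is already 2 electrons into the core; Mg³⁺ is already 1 electron into the core; Be³⁺ is already 1 electron into the core; N³⁺ still has 2 valence electrons.
Pulling an electron out of a noble-gas core costs far more than removing a remaining valence electron, so Na, Mg and Be sit at the high end of IE_4.
The numbers (kJ/mol): Na 9543, Mg 10543, Be 21007, N 7475.
Overall IE_4 order: N < Na < Mg < Be.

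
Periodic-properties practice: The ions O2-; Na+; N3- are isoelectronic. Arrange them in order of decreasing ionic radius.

All of these have 10 electrons, so size is governed by nuclear charge alone: the more protons, the stronger the pull on the same electron cloud, and the smaller the ion.
Nuclear charges: Na+ (Z=11), O2- (Z=8), N3- (Z=7).
Largest to smallest: N3- > O2- > Na+.

N3- > O2- > Na+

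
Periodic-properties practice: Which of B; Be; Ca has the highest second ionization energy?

B

Consider each +1 ion: B⁺ still has 2 valence electrons; Be⁺ still has 1 valence electron; Ca⁺ still has 1 valence electron.
All are still removing valence electrons, so compare the +1 ions as you would atoms: IE_2 generally rises across a period (higher Z_eff) and falls down a group (larger shell), subject to the usual subshell exceptions.
Valence configurations: B⁺ [He]2s², Be⁺ [He]2s¹, Ca⁺ [Ar]4s¹.
Approximate IE_2 values (kJ/mol): B 2427, Be 1757, Ca 1145.
Overall IE_2 order: Ca < Be < B.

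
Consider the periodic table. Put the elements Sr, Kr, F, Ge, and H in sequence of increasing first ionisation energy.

Sr < Ge < H < Kr < F

H is in period 1, group 1; F is in period 2, group 17; Ge is in period 4, group 14; Kr is in period 4, group 18; Sr is in period 5, group 2.
Across a period the outer electron is held more tightly (higher IE₁); down a group it sits in a higher shell, more shielded, and comes off more easily.
Here both period and group differ, so the two effects have to be weighed against each other.
Ge > Sr: both effects reinforce here, so Ge is clearly the higher of the two.
H > Ge: period and group pull opposite ways; the down-group shift dominates (1312 vs 762 kJ/mol).
Kr > H: period and group pull opposite ways; the across-period shift dominates (1351 vs 1312 kJ/mol).
F > Kr: period and group pull opposite ways; the down-group shift dominates (1681 vs 1351 kJ/mol).
For reference (kJ/mol): H 1312, F 1681, Ge 762, Kr 1351, Sr 550.
So from lowest to highest: Sr < Ge < H < Kr < F.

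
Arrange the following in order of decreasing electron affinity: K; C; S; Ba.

S > C > K > Ba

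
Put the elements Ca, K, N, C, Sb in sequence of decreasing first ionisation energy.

C is in period 2, group 14; N is in period 2, group 15; K is in period 4, group 1; Ca is in period 4, group 2; Sb is in period 5, group 15.
First ionization energy rises across a period (greater Z_eff holds electrons more tightly) and falls down a group (valence electrons are farther from the nucleus).
These span different periods and groups, so the two trends combine.
Ca > K: Ca lies to the right of K in period 4, so the across-period effect alone puts Ca higher.
Sb > Ca: period and group pull opposite ways; the across-period shift dominates (831 vs 590 kJ/mol).
C > Sb: the two effects oppose for this pair; the down-group effect wins (1086 vs 831 kJ/mol).
N > C: both are in period 2; the period trend gives N the larger value.
Tabulated first ionization energy (kJ/mol): C 1086, N 1402, K 419, Ca 590, Sb 831.
So from highest to lowest: N > C > Sb > Ca > K.

N > C > Sb > Ca > K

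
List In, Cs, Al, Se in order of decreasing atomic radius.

Al is in period 3, group 13; Se is in period 4, group 16; In is in period 5, group 13; Cs is in period 6, group 1.
Atomic radius shrinks across a period as nuclear charge pulls the same shell inward, and grows down a group as new shells are added.
Here both period and group differ, so the two effects have to be weighed against each other.
Al > Se: period and group pull opposite ways; the across-period shift dominates (126 vs 116 pm).
In > Al: they share group 13; the group trend gives In the larger value.
Cs > In: relative to In, both the across-period and down-group shifts push Cs's atomic radius up.
Approximate values (pm): Al 126, Se 116, In 142, Cs 232.
So from largest to smallest: Cs > In > Al > Se.

Cs, In, Al, Se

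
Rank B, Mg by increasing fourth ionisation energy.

Mg < B

Consider each +3 ion: B³⁺ is the bare [He] core; Mg³⁺ is already 1 electron into the core.
All of these are removing an electron from a noble-gas core or deeper; the smaller core (lower principal quantum number) is held far more tightly, and within a period the higher nuclear charge binds the same core more tightly.
Approximate IE_4 values (kJ/mol): B 25026, Mg 10543.
Putting it together, IE_4: Mg < B.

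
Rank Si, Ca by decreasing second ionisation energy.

Si > Ca

The second ionization energy removes an electron from the +1 ion. For each element: Si⁺ still has 3 valence electrons; Ca⁺ still has 1 valence electron.
All are still removing valence electrons, so compare the +1 ions as you would atoms: IE_2 generally rises across a period (higher Z_eff) and falls down a group (larger shell), subject to the usual subshell exceptions.
Valence configurations: Si⁺ [Ne]3s²3p¹, Ca⁺ [Ar]4s¹.
Tabulated IE_2 (kJ/mol): Si 1577, Ca 1145.
Overall IE_2 order: Ca < Si.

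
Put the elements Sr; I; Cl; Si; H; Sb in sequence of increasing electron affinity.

Sr < H < Sb < Si < I < Cl

H is in period 1, group 1; Si is in period 3, group 14; Cl is in period 3, group 17; Sr is in period 5, group 2; Sb is in period 5, group 15; I is in period 5, group 17.
EA tends to increase across a period and decrease down a group, though the pattern is less regular than for IE or radius.
Neither a single period nor a single group — weigh both effects.
H > Sr: the two effects oppose for this pair; the down-group effect wins (73 vs 5 kJ/mol).
Sb > H: the two effects oppose for this pair; the across-period effect wins (103 vs 73 kJ/mol).
Si > Sb: the two effects oppose for this pair; the down-group effect wins (134 vs 103 kJ/mol).
I > Si: period and group pull opposite ways; the across-period shift dominates (295 vs 134 kJ/mol).
Cl > I: they share group 17; the group trend gives Cl the larger value.
For reference (kJ/mol): H 73, Si 134, Cl 349, Sr 5, Sb 103, I 295.
So from lowest to highest: Sr < H < Sb < Si < I < Cl.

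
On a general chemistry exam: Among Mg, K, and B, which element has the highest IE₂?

K

After 1 electron has been removed, what remains? Mg⁺ still has 1 valence electron; K⁺ is the bare [Ar] core; B⁺ still has 2 valence electrons.
Breaking into a closed-shell core is much more expensive than removing a leftover valence electron — K has the largest IE_2 here.
Valence configurations: Mg⁺ [Ne]3s¹, B⁺ [He]2s².
Approximate IE_2 values (kJ/mol): Mg 1451, K 3052, B 2427.
So the second ionization energies run Mg < B < K.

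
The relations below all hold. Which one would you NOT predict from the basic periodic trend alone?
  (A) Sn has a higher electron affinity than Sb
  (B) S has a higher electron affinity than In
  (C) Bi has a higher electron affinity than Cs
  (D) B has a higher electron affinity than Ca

(A)

The general trend: electron affinity increases across a period and decreases down a group.
(A) Sn (period 5, group 14) vs Sb (period 5, group 15): the stated order contradicts the simple trend.
(B) S (period 3, group 16) vs In (period 5, group 13): the stated order agrees with the simple trend.
(C) Bi (period 6, group 15) vs Cs (period 6, group 1): the stated order agrees with the simple trend.
(D) B (period 2, group 13) vs Ca (period 4, group 2): the stated order agrees with the simple trend.
The exception is (A): adding an electron to Sb's half-filled 5p³ is unfavourable, so Sn has the more exothermic EA.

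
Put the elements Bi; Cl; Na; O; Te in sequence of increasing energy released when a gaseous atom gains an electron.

O is in period 2, group 16; Na is in period 3, group 1; Cl is in period 3, group 17; Te is in period 5, group 16; Bi is in period 6, group 15.
EA tends to increase across a period and decrease down a group, though the pattern is less regular than for IE or radius.
Here both period and group differ, so the two effects have to be weighed against each other.
Bi > Na: the two effects oppose for this pair; the across-period effect wins (91 vs 53 kJ/mol).
O > Bi: both effects reinforce here, so O is clearly the higher of the two.
Te > O: this pair runs against the simple trend — see the exception note.
Cl > Te: both effects reinforce here, so Cl is clearly the higher of the two.
Note the exception: Te has a higher electron affinity than O, contrary to the simple trend — O's compact 2p subshell gives strong electron–electron repulsion on the added electron.
For reference (kJ/mol): O 141, Na 53, Cl 349, Te 190, Bi 91.
So from lowest to highest: Na < Bi < O < Te < Cl.

Na < Bi < O < Te < Cl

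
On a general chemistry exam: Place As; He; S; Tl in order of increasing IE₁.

Tl < As < S < He

He is in period 1, group 18; S is in period 3, group 16; As is in period 4, group 15; Tl is in period 6, group 13.
Removing the outermost electron gets harder across a period and easier down a group.
These span different periods and groups, so the two trends combine.
As > Tl: both effects reinforce here, so As is clearly the higher of the two.
S > As: relative to As, both the across-period and down-group shifts push S's first ionization energy up.
He > S: relative to S, both the across-period and down-group shifts push He's first ionization energy up.
For reference (kJ/mol): He 2372, S 1000, As 947, Tl 589.
So from lowest to highest: Tl < As < S < He.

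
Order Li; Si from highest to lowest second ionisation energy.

Li > Si

IE_2 is the cost of taking one more electron from the +1 cation: Li⁺ is the bare [He] core; Si⁺ still has 3 valence electrons.
Pulling an electron out of a noble-gas core costs far more than removing a remaining valence electron, so Li sits at the high end of IE_2.
Tabulated IE_2 (kJ/mol): Li 7298, Si 1577.
Putting it together, IE_2: Si < Li.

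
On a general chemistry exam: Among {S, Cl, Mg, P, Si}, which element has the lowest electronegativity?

Mg

Mg is in period 3, group 2; Si is in period 3, group 14; P is in period 3, group 15; S is in period 3, group 16; Cl is in period 3, group 17.
Electronegativity increases across a period and decreases down a group, tracking effective nuclear charge and atomic size.
All lie in period 3, so electronegativity increases left to right.
The lowest electronegativity among these belongs to Mg.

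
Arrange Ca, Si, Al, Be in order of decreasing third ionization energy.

The third ionization energy removes an electron from the +2 ion. For each element: Ca²⁺ is the bare [Ar] core; Si²⁺ still has 2 valence electrons; Al²⁺ still has 1 valence electron; Be²⁺ is the bare [He] core.
Breaking into a closed-shell core is much more expensive than removing a leftover valence electron — Ca and Be have the largest IE_3 here.
Valence configurations: Si²⁺ [Ne]3s², Al²⁺ [Ne]3s¹.
Tabulated IE_3 (kJ/mol): Ca 4912, Si 3232, Al 2745, Be 14849.
Overall IE_3 order: Al < Si < Ca < Be.

Be > Ca > Si > Al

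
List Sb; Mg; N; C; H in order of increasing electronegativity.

H is in period 1, group 1; C is in period 2, group 14; N is in period 2, group 15; Mg is in period 3, group 2; Sb is in period 5, group 15.
Electronegativity increases across a period and decreases down a group, tracking effective nuclear charge and atomic size.
Neither a single period nor a single group — weigh both effects.
Sb > Mg: the two effects oppose for this pair; the across-period effect wins (2.05 vs 1.31).
H > Sb: period and group pull opposite ways; the down-group shift dominates (2.20 vs 2.05).
C > H: period and group pull opposite ways; the across-period shift dominates (2.55 vs 2.20).
N > C: N lies to the right of C in period 2, so the across-period effect alone puts N higher.
Approximate values (Pauling): H 2.20, C 2.55, N 3.04, Mg 1.31, Sb 2.05.
So from lowest to highest: Mg < Sb < H < C < N.

Mg, Sb, H, C, N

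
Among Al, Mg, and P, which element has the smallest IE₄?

The fourth ionization energy removes an electron from the +3 ion. For each element: Al³⁺ is the bare [Ne] core; Mg³⁺ is already 1 electron into the core; P³⁺ still has 2 valence electrons.
Pulling an electron out of a noble-gas core costs far more than removing a remaining valence electron, so Mg and Al sit at the high end of IE_4.
The numbers (kJ/mol): Al 11577, Mg 10543, P 4964.
Overall IE_4 order: P < Mg < Al.

P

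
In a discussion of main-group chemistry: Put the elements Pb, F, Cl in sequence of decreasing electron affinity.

Cl > F > Pb

F is in period 2, group 17; Cl is in period 3, group 17; Pb is in period 6, group 14.
Adding an electron releases more energy for atoms nearer the top right (short of the noble gases).
Neither a single period nor a single group — weigh both effects.
F > Pb: both effects reinforce here, so F is clearly the higher of the two.
Cl > F: this pair runs against the simple trend — see the exception note.
Note the exception: Cl has a higher electron affinity than F, contrary to the simple trend — F's small 2p subshell makes the incoming electron feel strong e⁻–e⁻ repulsion, so Cl actually releases more energy on gaining an electron.
Approximate values (kJ/mol): F 328, Cl 349, Pb 35.
So from highest to lowest: Cl > F > Pb.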